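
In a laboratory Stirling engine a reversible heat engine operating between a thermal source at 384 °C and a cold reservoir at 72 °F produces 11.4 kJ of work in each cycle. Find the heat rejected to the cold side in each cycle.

Q_C ≈ 9.31 kJ

T_H = 384 °C → 384 + 273.15 = 657.15 K.
T_C = 72 °F → (72 − 32) × 5/9 = 22.22 °C = 295.37 K.
Since the cycle is reversible, η = 1 − T_C/T_H = 1 − 295.37/657.15 = 0.5505.
Since Q_C/Q_H = T_C/T_H and Q_H = W/η, Q_C = W·T_C/(T_H − T_C) = 11.4 × 295.37/361.78 = 9.31 kJ.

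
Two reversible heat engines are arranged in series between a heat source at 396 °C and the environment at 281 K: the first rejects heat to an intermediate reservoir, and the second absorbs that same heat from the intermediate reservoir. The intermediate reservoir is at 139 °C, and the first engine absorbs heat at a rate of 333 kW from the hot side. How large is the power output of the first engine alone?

T_H = 396 °C → 396 + 273.15 = 669.15 K.
T_m = 139 °C → 139 + 273.15 = 412.15 K.
First-stage efficiency η₁ = 1 − T_m/T_H = 1 − 412.15/669.15 = 0.3841.
W₁ = η₁·Q_H = 0.3841 × 333 = 127.9 kW.

Ẇ₁ ≈ 127.9 kW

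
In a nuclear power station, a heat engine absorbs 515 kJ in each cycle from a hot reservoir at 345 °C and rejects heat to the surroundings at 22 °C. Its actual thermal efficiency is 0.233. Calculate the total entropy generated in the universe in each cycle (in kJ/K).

ΔS_univ ≈ 0.505 kJ/K

T_H = 345 °C → 345 + 273.15 = 618.15 K.
T_C = 22 °C → 22 + 273.15 = 295.15 K.
W = η·Q_H = 0.233 × 515 = 120.0 kJ, so Q_C = Q_H − W = 395.0 kJ.
Reservoir entropy changes: ΔS_H = −Q_H/T_H = −515/618.15 = -0.8331 kJ/K and ΔS_C = +Q_C/T_C = 395.0/295.15 = 1.338 kJ/K.
ΔS_univ = −Q_H/T_H + Q_C/T_C = 0.505 kJ/K (> 0, since η = 0.233 < η_Carnot = 0.523).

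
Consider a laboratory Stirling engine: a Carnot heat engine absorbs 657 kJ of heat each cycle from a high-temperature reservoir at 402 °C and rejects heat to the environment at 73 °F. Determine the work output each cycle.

W ≈ 369 kJ

T_H = 402 °C → 402 + 273.15 = 675.15 K.
T_C = 73 °F → (73 − 32) × 5/9 = 22.78 °C = 295.93 K.
Since the cycle is reversible, η = 1 − T_C/T_H = 1 − 295.93/675.15 = 0.5617.
W = η·Q_H = 0.5617 × 657 = 369 kJ.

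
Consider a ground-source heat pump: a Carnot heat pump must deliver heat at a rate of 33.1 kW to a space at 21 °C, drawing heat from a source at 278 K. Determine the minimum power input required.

T_H = 21 °C → 21 + 273.15 = 294.15 K.
For a reversible heat pump, COP_HP = T_H/(T_H − T_C) = 294.15/16.15 = 18.2136.
W = Q_H/COP_HP = 33.1/18.2136 = 1.82 kW.

Ẇ_in ≈ 1.82 kW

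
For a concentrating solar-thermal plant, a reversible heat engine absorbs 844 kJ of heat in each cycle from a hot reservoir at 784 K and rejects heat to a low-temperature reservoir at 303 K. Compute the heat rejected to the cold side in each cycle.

Q_C ≈ 326.2 kJ

For a reversible engine, η = 1 − T_C/T_H = 1 − 303.00/784.00 = 0.6135.
For a reversible cycle Q_C/Q_H = T_C/T_H, so Q_C = 844 × 303.00/784.00 = 326.2 kJ.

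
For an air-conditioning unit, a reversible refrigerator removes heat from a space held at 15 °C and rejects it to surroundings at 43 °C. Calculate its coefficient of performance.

T_H = 43 °C → 43 + 273.15 = 316.15 K.
T_C = 15 °C → 15 + 273.15 = 288.15 K.
The reversible coefficient of performance is COP_R = T_C/(T_H − T_C) = 288.15/(316.15 − 288.15) = 10.29.

COP_R ≈ 10.29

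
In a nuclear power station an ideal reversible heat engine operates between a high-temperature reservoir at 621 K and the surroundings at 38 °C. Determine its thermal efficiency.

T_C = 38 °C → 38 + 273.15 = 311.15 K.
η_rev = 1 − T_C/T_H = 1 − 311.15/621.00 = 0.499.

η ≈ 0.499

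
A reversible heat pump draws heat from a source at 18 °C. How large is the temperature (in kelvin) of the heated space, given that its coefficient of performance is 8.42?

T_C = 18 °C → 18 + 273.15 = 291.15 K.
COP_HP = T_H/(T_H − T_C) ⇒ T_H = T_C·COP_HP/(COP_HP − 1) = 291.15 × 8.42/(8.42 − 1) = 330 K.

T_H ≈ 330 K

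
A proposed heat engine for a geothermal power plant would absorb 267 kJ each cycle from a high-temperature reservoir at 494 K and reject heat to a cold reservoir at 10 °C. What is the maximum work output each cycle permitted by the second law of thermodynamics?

T_C = 10 °C → 10 + 273.15 = 283.15 K.
By the Carnot theorem, η_max = 1 − T_C/T_H = 1 − 283.15/494.00 = 0.4268.
W_max = η_max · Q_H = 0.4268 × 267 = 114 kJ.

W_max ≈ 114 kJ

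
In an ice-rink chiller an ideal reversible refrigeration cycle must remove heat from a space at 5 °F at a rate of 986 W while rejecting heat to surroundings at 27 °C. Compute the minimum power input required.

Ẇ_in ≈ 160.4 W

T_H = 27 °C → 27 + 273.15 = 300.15 K.
T_C = 5 °F → (5 − 32) × 5/9 = -15.00 °C = 258.15 K.
For a reversible refrigerator, COP_R = T_C/(T_H − T_C) = 258.15/42.00 = 6.1464.
W = Q_C/COP_R = 986/6.1464 = 160.4 W.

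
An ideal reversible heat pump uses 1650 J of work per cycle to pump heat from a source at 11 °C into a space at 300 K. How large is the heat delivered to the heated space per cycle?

T_C = 11 °C → 11 + 273.15 = 284.15 K.
Reversible heating COP: COP_HP = T_H/(T_H − T_C) = 300.00/15.85 = 18.9274.
Q_H = COP_HP · W = 18.9274 × 1650 = 31200 J.

Q_H ≈ 31200 J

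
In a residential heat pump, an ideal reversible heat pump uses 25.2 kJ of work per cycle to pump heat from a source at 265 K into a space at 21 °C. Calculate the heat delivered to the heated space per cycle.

T_H = 21 °C → 21 + 273.15 = 294.15 K.
COP_HP = T_H/(T_H − T_C) = 294.15/29.15 = 10.0909.
Q_H = COP_HP · W = 10.0909 × 25.2 = 254 kJ.

Q_H ≈ 254 kJ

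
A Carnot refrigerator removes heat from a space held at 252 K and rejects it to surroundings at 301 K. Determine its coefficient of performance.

For a reversible refrigerator, COP_R = T_C/(T_H − T_C) = 252.00/(301.00 − 252.00) = 5.14.

COP_R ≈ 5.14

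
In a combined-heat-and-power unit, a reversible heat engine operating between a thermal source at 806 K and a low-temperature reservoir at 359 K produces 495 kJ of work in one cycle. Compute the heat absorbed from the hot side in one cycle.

η_rev = 1 − T_C/T_H = 1 − 359.00/806.00 = 0.5546.
Q_H = W/η = 495/0.5546 = 892.6 kJ.

Q_H ≈ 892.6 kJ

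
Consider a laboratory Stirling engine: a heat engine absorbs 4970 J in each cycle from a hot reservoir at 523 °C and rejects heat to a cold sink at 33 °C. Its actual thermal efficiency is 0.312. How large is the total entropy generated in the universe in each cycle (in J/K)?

T_H = 523 °C → 523 + 273.15 = 796.15 K.
T_C = 33 °C → 33 + 273.15 = 306.15 K.
W = η·Q_H = 0.312 × 4970 = 1551 J, so Q_C = Q_H − W = 3419 J.
Entropy balance on the reservoirs: −Q_H/T_H = -6.243 J/K, +Q_C/T_C = 11.17 J/K.
ΔS_univ = −Q_H/T_H + Q_C/T_C = 4.93 J/K (> 0, since η = 0.312 < η_Carnot = 0.615).

ΔS_univ ≈ 4.93 J/K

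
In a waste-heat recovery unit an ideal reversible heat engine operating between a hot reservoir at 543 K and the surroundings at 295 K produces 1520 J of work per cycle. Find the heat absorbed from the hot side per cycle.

Carnot efficiency: η = 1 − T_C/T_H = 1 − 295.00/543.00 = 0.4567.
Q_H = W/η = 1520/0.4567 = 3330 J.

Q_H ≈ 3330 J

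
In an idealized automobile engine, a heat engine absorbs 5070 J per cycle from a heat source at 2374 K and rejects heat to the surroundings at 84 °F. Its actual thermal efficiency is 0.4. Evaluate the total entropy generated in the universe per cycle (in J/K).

T_C = 84 °F → (84 − 32) × 5/9 = 28.89 °C = 302.04 K.
W = η·Q_H = 0.4 × 5070 = 2028 J, so Q_C = Q_H − W = 3042 J.
Entropy balance on the reservoirs: −Q_H/T_H = -2.136 J/K, +Q_C/T_C = 10.07 J/K.
ΔS_univ = −Q_H/T_H + Q_C/T_C = 7.936 J/K (> 0, since η = 0.4 < η_Carnot = 0.873).

ΔS_univ ≈ 7.936 J/K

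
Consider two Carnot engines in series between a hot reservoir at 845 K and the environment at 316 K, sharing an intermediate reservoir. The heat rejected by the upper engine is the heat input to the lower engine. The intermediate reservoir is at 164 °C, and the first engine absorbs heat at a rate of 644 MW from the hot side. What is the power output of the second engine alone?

T_m = 164 °C → 164 + 273.15 = 437.15 K.
Heat entering the second stage: Q_m = Q_H·(T_m/T_H) = 644 × 437.15/845.00 = 333 MW.
Second-stage efficiency η₂ = 1 − T_C/T_m = 1 − 316.00/437.15 = 0.2771, so W₂ = η₂·Q_m = 92.3 MW.

Ẇ₂ ≈ 92.3 MW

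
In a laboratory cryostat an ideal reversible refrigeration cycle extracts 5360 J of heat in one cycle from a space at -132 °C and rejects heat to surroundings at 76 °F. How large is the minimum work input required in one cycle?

T_H = 76 °F → (76 − 32) × 5/9 = 24.44 °C = 297.59 K.
T_C = -132 °C → -132 + 273.15 = 141.15 K.
For a reversible refrigerator, COP_R = T_C/(T_H − T_C) = 141.15/156.44 = 0.9022.
W = Q_C/COP_R = 5360/0.9022 = 5941 J.

W_in ≈ 5941 J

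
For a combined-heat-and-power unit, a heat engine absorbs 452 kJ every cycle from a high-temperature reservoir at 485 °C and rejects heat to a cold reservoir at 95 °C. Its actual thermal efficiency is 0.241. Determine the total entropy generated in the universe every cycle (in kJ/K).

ΔS_univ ≈ 0.3357 kJ/K

T_H = 485 °C → 485 + 273.15 = 758.15 K.
T_C = 95 °C → 95 + 273.15 = 368.15 K.
W = η·Q_H = 0.241 × 452 = 108.9 kJ, so Q_C = Q_H − W = 343.1 kJ.
Reservoir entropy changes: ΔS_H = −Q_H/T_H = −452/758.15 = -0.5962 kJ/K and ΔS_C = +Q_C/T_C = 343.1/368.15 = 0.9319 kJ/K.
ΔS_univ = −Q_H/T_H + Q_C/T_C = 0.3357 kJ/K (> 0, since η = 0.241 < η_Carnot = 0.514).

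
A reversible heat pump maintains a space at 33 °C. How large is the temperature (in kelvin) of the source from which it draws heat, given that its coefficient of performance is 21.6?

T_H = 33 °C → 33 + 273.15 = 306.15 K.
COP_HP = T_H/(T_H − T_C) ⇒ T_C = T_H·(COP_HP − 1)/COP_HP = 306.15 × (21.6 − 1)/21.6 = 292 K.

T_C ≈ 292 K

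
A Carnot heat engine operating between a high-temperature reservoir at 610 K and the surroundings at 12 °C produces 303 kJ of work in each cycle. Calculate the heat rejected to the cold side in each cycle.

Q_C ≈ 266 kJ

T_C = 12 °C → 12 + 273.15 = 285.15 K.
Since the cycle is reversible, η = 1 − T_C/T_H = 1 − 285.15/610.00 = 0.5325.
Since Q_C/Q_H = T_C/T_H and Q_H = W/η, Q_C = W·T_C/(T_H − T_C) = 303 × 285.15/324.85 = 266 kJ.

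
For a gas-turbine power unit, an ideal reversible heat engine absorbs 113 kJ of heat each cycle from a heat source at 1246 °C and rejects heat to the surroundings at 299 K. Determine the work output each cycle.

T_H = 1246 °C → 1246 + 273.15 = 1519.15 K.
For a reversible engine, η = 1 − T_C/T_H = 1 − 299.00/1519.15 = 0.8032.
W = η·Q_H = 0.8032 × 113 = 90.76 kJ.

W ≈ 90.76 kJ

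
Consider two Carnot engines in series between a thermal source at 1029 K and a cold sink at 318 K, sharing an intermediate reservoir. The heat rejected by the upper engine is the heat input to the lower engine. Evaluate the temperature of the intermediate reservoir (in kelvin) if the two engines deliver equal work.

For reversible stages Q_m = Q_H·(T_m/T_H). Setting W₁ = Q_H(1 − T_m/T_H) equal to W₂ = Q_m(1 − T_C/T_m) = Q_H·(T_m − T_C)/T_H gives T_H − T_m = T_m − T_C, so T_m = (T_H + T_C)/2 = (1029.00 + 318.00)/2 = 674 K.

T_m ≈ 674 K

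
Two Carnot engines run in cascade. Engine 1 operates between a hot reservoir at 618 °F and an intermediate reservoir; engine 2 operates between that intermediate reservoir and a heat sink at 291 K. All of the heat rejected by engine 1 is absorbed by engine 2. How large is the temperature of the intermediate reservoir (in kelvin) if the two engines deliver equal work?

T_m ≈ 445 K

T_H = 618 °F → (618 − 32) × 5/9 = 325.56 °C = 598.71 K.
For reversible stages Q_m = Q_H·(T_m/T_H). Setting W₁ = Q_H(1 − T_m/T_H) equal to W₂ = Q_m(1 − T_C/T_m) = Q_H·(T_m − T_C)/T_H gives T_H − T_m = T_m − T_C, so T_m = (T_H + T_C)/2 = (598.71 + 291.00)/2 = 445 K.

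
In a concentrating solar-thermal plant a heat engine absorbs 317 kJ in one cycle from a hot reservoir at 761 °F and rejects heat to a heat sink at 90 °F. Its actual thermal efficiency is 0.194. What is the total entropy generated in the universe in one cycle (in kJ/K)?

T_H = 761 °F → (761 − 32) × 5/9 = 405.00 °C = 678.15 K.
T_C = 90 °F → (90 − 32) × 5/9 = 32.22 °C = 305.37 K.
W = η·Q_H = 0.194 × 317 = 61.50 kJ, so Q_C = Q_H − W = 255.5 kJ.
The hot reservoir loses entropy Q_H/T_H = 317/678.15 = 0.4674 kJ/K; the cold reservoir gains Q_C/T_C = 255.5/305.37 = 0.8367 kJ/K.
ΔS_univ = −Q_H/T_H + Q_C/T_C = 0.3692 kJ/K (> 0, since η = 0.194 < η_Carnot = 0.550).

ΔS_univ ≈ 0.3692 kJ/K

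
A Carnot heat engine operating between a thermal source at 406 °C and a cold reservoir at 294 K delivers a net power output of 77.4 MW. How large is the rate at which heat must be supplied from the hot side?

Q̇_H ≈ 136 MW

T_H = 406 °C → 406 + 273.15 = 679.15 K.
Since the cycle is reversible, η = 1 − T_C/T_H = 1 − 294.00/679.15 = 0.5671.
Q_H = W/η = 77.4/0.5671 = 136 MW.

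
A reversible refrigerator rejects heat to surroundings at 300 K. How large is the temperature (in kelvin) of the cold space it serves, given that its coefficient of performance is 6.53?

COP_R = T_C/(T_H − T_C) ⇒ T_C = T_H·COP_R/(1 + COP_R) = 300.00 × 6.53/(1 + 6.53) = 260 K.

T_C ≈ 260 K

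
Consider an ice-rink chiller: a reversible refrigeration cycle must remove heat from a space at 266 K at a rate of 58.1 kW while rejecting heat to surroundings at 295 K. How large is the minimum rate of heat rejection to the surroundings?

Q̇_H ≈ 64.4 kW

For a reversible cycle Q_H/Q_C = T_H/T_C, so Q_H = Q_C·T_H/T_C = 58.1 × 295.00/266.00 = 64.4 kW.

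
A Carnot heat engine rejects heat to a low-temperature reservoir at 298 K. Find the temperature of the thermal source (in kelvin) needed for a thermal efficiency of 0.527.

T_H ≈ 630.0 K

From η = 1 − T_C/T_H, solving for T_H gives T_H = T_C/(1 − η) = 298.00/(1 − 0.527) = 630.0 K.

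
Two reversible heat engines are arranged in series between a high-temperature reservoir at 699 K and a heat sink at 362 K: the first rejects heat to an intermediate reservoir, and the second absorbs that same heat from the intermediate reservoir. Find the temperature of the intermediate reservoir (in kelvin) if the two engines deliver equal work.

For reversible stages Q_m = Q_H·(T_m/T_H). Setting W₁ = Q_H(1 − T_m/T_H) equal to W₂ = Q_m(1 − T_C/T_m) = Q_H·(T_m − T_C)/T_H gives T_H − T_m = T_m − T_C, so T_m = (T_H + T_C)/2 = (699.00 + 362.00)/2 = 530 K.

T_m ≈ 530 K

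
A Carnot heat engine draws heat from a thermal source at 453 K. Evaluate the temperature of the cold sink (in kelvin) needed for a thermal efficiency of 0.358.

T_C ≈ 290.8 K

From η = 1 − T_C/T_H, T_C = T_H·(1 − η) = 453.00 × (1 − 0.358) = 290.8 K.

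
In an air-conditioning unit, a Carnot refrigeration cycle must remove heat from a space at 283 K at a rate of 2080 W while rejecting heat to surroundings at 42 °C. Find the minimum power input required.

Ẇ_in ≈ 236.3 W

T_H = 42 °C → 42 + 273.15 = 315.15 K.
Carnot COP: COP_R = T_C/(T_H − T_C) = 283.00/32.15 = 8.8025.
W = Q_C/COP_R = 2080/8.8025 = 236.3 W.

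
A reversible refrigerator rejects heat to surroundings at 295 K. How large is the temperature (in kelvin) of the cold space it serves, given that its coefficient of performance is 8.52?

COP_R = T_C/(T_H − T_C) ⇒ T_C = T_H·COP_R/(1 + COP_R) = 295.00 × 8.52/(1 + 8.52) = 264 K.

T_C ≈ 264 K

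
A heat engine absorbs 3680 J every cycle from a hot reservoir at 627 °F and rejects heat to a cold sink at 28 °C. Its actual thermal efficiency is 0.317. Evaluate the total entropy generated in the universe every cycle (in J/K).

ΔS_univ ≈ 2.250 J/K

T_H = 627 °F → (627 − 32) × 5/9 = 330.56 °C = 603.71 K.
T_C = 28 °C → 28 + 273.15 = 301.15 K.
W = η·Q_H = 0.317 × 3680 = 1167 J, so Q_C = Q_H − W = 2513 J.
Entropy balance on the reservoirs: −Q_H/T_H = -6.096 J/K, +Q_C/T_C = 8.346 J/K.
ΔS_univ = −Q_H/T_H + Q_C/T_C = 2.250 J/K (> 0, since η = 0.317 < η_Carnot = 0.501).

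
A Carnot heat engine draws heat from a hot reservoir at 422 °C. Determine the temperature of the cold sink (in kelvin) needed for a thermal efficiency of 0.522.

T_C ≈ 332 K

T_H = 422 °C → 422 + 273.15 = 695.15 K.
From η = 1 − T_C/T_H, T_C = T_H·(1 − η) = 695.15 × (1 − 0.522) = 332 K.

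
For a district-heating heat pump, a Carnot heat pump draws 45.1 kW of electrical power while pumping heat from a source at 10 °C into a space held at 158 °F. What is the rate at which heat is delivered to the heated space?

Q̇_H ≈ 258 kW

T_H = 158 °F → (158 − 32) × 5/9 = 70.00 °C = 343.15 K.
T_C = 10 °C → 10 + 273.15 = 283.15 K.
Reversible heating COP: COP_HP = T_H/(T_H − T_C) = 343.15/60.00 = 5.7192.
Q_H = COP_HP · W = 5.7192 × 45.1 = 258 kW.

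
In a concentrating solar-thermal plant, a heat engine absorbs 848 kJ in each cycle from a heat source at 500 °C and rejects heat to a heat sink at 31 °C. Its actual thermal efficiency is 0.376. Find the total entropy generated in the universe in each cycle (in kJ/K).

T_H = 500 °C → 500 + 273.15 = 773.15 K.
T_C = 31 °C → 31 + 273.15 = 304.15 K.
W = η·Q_H = 0.376 × 848 = 318.8 kJ, so Q_C = Q_H − W = 529.2 kJ.
Entropy balance on the reservoirs: −Q_H/T_H = -1.097 kJ/K, +Q_C/T_C = 1.740 kJ/K.
ΔS_univ = −Q_H/T_H + Q_C/T_C = 0.643 kJ/K (> 0, since η = 0.376 < η_Carnot = 0.607).

ΔS_univ ≈ 0.643 kJ/K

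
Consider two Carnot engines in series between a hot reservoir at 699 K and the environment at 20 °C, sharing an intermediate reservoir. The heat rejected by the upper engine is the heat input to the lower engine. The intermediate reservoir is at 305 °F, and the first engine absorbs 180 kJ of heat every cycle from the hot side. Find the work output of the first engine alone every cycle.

T_C = 20 °C → 20 + 273.15 = 293.15 K.
T_m = 305 °F → (305 − 32) × 5/9 = 151.67 °C = 424.82 K.
First-stage efficiency η₁ = 1 − T_m/T_H = 1 − 424.82/699.00 = 0.3923.
W₁ = η₁·Q_H = 0.3923 × 180 = 70.61 kJ.

W₁ ≈ 70.61 kJ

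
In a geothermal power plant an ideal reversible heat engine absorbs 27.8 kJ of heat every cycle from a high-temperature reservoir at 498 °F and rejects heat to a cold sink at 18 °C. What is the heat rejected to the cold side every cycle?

T_H = 498 °F → (498 − 32) × 5/9 = 258.89 °C = 532.04 K.
T_C = 18 °C → 18 + 273.15 = 291.15 K.
The Carnot efficiency is η = 1 − T_C/T_H = 1 − 291.15/532.04 = 0.4528.
For a reversible cycle Q_C/Q_H = T_C/T_H, so Q_C = 27.8 × 291.15/532.04 = 15.2 kJ.

Q_C ≈ 15.2 kJ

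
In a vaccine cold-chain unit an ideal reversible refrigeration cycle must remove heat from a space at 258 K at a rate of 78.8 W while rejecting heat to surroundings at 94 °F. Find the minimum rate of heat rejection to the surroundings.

Q̇_H ≈ 93.9 W

T_H = 94 °F → (94 − 32) × 5/9 = 34.44 °C = 307.59 K.
For a reversible cycle Q_H/Q_C = T_H/T_C, so Q_H = Q_C·T_H/T_C = 78.8 × 307.59/258.00 = 93.9 W.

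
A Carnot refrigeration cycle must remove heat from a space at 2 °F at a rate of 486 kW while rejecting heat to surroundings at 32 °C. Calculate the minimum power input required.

Ẇ_in ≈ 92.22 kW

T_H = 32 °C → 32 + 273.15 = 305.15 K.
T_C = 2 °F → (2 − 32) × 5/9 = -16.67 °C = 256.48 K.
Carnot COP: COP_R = T_C/(T_H − T_C) = 256.48/48.67 = 5.2702.
W = Q_C/COP_R = 486/5.2702 = 92.22 kW.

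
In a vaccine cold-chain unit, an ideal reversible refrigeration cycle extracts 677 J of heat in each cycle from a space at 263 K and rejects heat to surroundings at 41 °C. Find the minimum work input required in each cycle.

W_in ≈ 132 J

T_H = 41 °C → 41 + 273.15 = 314.15 K.
COP_R = T_C/(T_H − T_C) = 263.00/51.15 = 5.1417.
W = Q_C/COP_R = 677/5.1417 = 132 J.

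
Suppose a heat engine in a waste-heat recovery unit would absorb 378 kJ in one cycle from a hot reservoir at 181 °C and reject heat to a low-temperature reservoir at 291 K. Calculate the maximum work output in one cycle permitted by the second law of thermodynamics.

T_H = 181 °C → 181 + 273.15 = 454.15 K.
The second-law ceiling is the Carnot efficiency, η_max = 1 − T_C/T_H = 1 − 291.00/454.15 = 0.3592.
W_max = η_max · Q_H = 0.3592 × 378 = 135.8 kJ.

W_max ≈ 135.8 kJ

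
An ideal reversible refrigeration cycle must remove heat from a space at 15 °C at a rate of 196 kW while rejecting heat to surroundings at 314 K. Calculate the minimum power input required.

T_C = 15 °C → 15 + 273.15 = 288.15 K.
Carnot COP: COP_R = T_C/(T_H − T_C) = 288.15/25.85 = 11.1470.
W = Q_C/COP_R = 196/11.1470 = 17.6 kW.

Ẇ_in ≈ 17.6 kW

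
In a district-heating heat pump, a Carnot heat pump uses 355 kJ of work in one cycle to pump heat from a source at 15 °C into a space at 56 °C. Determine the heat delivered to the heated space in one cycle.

T_H = 56 °C → 56 + 273.15 = 329.15 K.
T_C = 15 °C → 15 + 273.15 = 288.15 K.
For a reversible heat pump, COP_HP = T_H/(T_H − T_C) = 329.15/41.00 = 8.0280.
Q_H = COP_HP · W = 8.0280 × 355 = 2850 kJ.

Q_H ≈ 2850 kJ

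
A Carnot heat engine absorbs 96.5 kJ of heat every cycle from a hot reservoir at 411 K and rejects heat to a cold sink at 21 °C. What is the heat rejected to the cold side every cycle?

Q_C ≈ 69.06 kJ

T_C = 21 °C → 21 + 273.15 = 294.15 K.
η_rev = 1 − T_C/T_H = 1 − 294.15/411.00 = 0.2843.
For a reversible cycle Q_C/Q_H = T_C/T_H, so Q_C = 96.5 × 294.15/411.00 = 69.06 kJ.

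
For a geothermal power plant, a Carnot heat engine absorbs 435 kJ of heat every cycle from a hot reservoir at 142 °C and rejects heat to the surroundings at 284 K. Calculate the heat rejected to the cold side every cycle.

T_H = 142 °C → 142 + 273.15 = 415.15 K.
η_rev = 1 − T_C/T_H = 1 − 284.00/415.15 = 0.3159.
For a reversible cycle Q_C/Q_H = T_C/T_H, so Q_C = 435 × 284.00/415.15 = 298 kJ.

Q_C ≈ 298 kJ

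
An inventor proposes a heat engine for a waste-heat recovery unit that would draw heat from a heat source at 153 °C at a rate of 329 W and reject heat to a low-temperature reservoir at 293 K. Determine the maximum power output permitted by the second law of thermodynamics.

T_H = 153 °C → 153 + 273.15 = 426.15 K.
The second-law ceiling is the Carnot efficiency, η_max = 1 − T_C/T_H = 1 − 293.00/426.15 = 0.3124.
W_max = η_max · Q_H = 0.3124 × 329 = 103 W.

Ẇ_max ≈ 103 W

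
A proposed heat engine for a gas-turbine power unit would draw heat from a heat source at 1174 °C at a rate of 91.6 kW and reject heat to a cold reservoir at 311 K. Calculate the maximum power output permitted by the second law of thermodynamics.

T_H = 1174 °C → 1174 + 273.15 = 1447.15 K.
The second-law ceiling is the Carnot efficiency, η_max = 1 − T_C/T_H = 1 − 311.00/1447.15 = 0.7851.
W_max = η_max · Q_H = 0.7851 × 91.6 = 71.9 kW.

Ẇ_max ≈ 71.9 kW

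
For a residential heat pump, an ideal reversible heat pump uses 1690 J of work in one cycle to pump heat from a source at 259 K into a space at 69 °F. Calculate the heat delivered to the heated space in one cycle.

T_H = 69 °F → (69 − 32) × 5/9 = 20.56 °C = 293.71 K.
For a reversible heat pump, COP_HP = T_H/(T_H − T_C) = 293.71/34.71 = 8.4628.
Q_H = COP_HP · W = 8.4628 × 1690 = 14300 J.

Q_H ≈ 14300 J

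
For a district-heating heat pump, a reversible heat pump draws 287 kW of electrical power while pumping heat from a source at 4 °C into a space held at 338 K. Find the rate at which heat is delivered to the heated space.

T_C = 4 °C → 4 + 273.15 = 277.15 K.
The Carnot heat-pump COP is COP_HP = T_H/(T_H − T_C) = 338.00/60.85 = 5.5546.
Q_H = COP_HP · W = 5.5546 × 287 = 1594 kW.

Q̇_H ≈ 1594 kW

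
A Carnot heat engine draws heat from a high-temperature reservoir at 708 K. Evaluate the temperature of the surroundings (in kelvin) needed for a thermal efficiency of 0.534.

From η = 1 − T_C/T_H, T_C = T_H·(1 − η) = 708.00 × (1 − 0.534) = 330 K.

T_C ≈ 330 K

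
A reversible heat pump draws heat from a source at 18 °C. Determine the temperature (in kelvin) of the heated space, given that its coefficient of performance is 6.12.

T_C = 18 °C → 18 + 273.15 = 291.15 K.
COP_HP = T_H/(T_H − T_C) ⇒ T_H = T_C·COP_HP/(COP_HP − 1) = 291.15 × 6.12/(6.12 − 1) = 348.0 K.

T_H ≈ 348.0 K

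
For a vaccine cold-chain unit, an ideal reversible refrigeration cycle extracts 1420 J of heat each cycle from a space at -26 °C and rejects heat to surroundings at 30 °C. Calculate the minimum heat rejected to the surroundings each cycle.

Q_H ≈ 1740 J

T_H = 30 °C → 30 + 273.15 = 303.15 K.
T_C = -26 °C → -26 + 273.15 = 247.15 K.
For a reversible cycle Q_H/Q_C = T_H/T_C, so Q_H = Q_C·T_H/T_C = 1420 × 303.15/247.15 = 1740 J.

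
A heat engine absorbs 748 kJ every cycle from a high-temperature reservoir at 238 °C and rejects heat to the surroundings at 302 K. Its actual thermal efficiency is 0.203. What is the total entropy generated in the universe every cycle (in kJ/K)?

ΔS_univ ≈ 0.5107 kJ/K

T_H = 238 °C → 238 + 273.15 = 511.15 K.
W = η·Q_H = 0.203 × 748 = 151.8 kJ, so Q_C = Q_H − W = 596.2 kJ.
The hot reservoir loses entropy Q_H/T_H = 748/511.15 = 1.463 kJ/K; the cold reservoir gains Q_C/T_C = 596.2/302.00 = 1.974 kJ/K.
ΔS_univ = −Q_H/T_H + Q_C/T_C = 0.5107 kJ/K (> 0, since η = 0.203 < η_Carnot = 0.409).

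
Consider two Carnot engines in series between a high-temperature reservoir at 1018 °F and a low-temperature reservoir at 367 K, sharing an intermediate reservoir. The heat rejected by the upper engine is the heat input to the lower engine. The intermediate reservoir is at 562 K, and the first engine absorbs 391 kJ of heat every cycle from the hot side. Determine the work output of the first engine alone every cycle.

T_H = 1018 °F → (1018 − 32) × 5/9 = 547.78 °C = 820.93 K.
First-stage efficiency η₁ = 1 − T_m/T_H = 1 − 562.00/820.93 = 0.3154.
W₁ = η₁·Q_H = 0.3154 × 391 = 123.3 kJ.

W₁ ≈ 123.3 kJ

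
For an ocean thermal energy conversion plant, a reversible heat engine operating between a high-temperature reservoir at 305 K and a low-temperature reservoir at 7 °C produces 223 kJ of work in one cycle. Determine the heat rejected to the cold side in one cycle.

Q_C ≈ 2514 kJ

T_C = 7 °C → 7 + 273.15 = 280.15 K.
Carnot efficiency: η = 1 − T_C/T_H = 1 − 280.15/305.00 = 0.0815.
Since Q_C/Q_H = T_C/T_H and Q_H = W/η, Q_C = W·T_C/(T_H − T_C) = 223 × 280.15/24.85 = 2514 kJ.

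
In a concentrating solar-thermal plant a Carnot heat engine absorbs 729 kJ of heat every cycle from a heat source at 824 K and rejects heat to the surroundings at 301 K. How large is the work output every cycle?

Carnot efficiency: η = 1 − T_C/T_H = 1 − 301.00/824.00 = 0.6347.
W = η·Q_H = 0.6347 × 729 = 463 kJ.

W ≈ 463 kJ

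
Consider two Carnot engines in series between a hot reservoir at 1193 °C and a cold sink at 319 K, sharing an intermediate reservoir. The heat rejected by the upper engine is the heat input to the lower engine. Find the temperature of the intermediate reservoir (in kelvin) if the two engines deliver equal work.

T_H = 1193 °C → 1193 + 273.15 = 1466.15 K.
For reversible stages Q_m = Q_H·(T_m/T_H). Setting W₁ = Q_H(1 − T_m/T_H) equal to W₂ = Q_m(1 − T_C/T_m) = Q_H·(T_m − T_C)/T_H gives T_H − T_m = T_m − T_C, so T_m = (T_H + T_C)/2 = (1466.15 + 319.00)/2 = 893 K.

T_m ≈ 893 K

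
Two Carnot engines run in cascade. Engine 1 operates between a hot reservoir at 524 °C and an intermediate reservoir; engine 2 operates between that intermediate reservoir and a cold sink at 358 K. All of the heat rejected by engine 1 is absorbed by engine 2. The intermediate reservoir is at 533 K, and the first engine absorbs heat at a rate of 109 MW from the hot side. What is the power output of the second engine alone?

Ẇ₂ ≈ 23.9 MW

T_H = 524 °C → 524 + 273.15 = 797.15 K.
Heat entering the second stage: Q_m = Q_H·(T_m/T_H) = 109 × 533.00/797.15 = 72.9 MW.
Second-stage efficiency η₂ = 1 − T_C/T_m = 1 − 358.00/533.00 = 0.3283, so W₂ = η₂·Q_m = 23.9 MW.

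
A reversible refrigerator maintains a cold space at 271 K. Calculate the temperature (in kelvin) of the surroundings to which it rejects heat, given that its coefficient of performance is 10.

T_H ≈ 298.1 K

COP_R = T_C/(T_H − T_C) ⇒ T_H = T_C·(1 + 1/COP_R) = 271.00 × (1 + 1/10) = 298.1 K.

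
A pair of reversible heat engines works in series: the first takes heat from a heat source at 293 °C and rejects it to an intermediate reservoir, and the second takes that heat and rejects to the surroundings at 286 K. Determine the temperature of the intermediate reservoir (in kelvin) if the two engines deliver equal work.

T_m ≈ 426 K

T_H = 293 °C → 293 + 273.15 = 566.15 K.
For reversible stages Q_m = Q_H·(T_m/T_H). Setting W₁ = Q_H(1 − T_m/T_H) equal to W₂ = Q_m(1 − T_C/T_m) = Q_H·(T_m − T_C)/T_H gives T_H − T_m = T_m − T_C, so T_m = (T_H + T_C)/2 = (566.15 + 286.00)/2 = 426 K.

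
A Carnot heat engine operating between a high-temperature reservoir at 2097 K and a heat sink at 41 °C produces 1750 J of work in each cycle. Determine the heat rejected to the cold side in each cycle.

Q_C ≈ 308.4 J

T_C = 41 °C → 41 + 273.15 = 314.15 K.
For a reversible engine, η = 1 − T_C/T_H = 1 − 314.15/2097.00 = 0.8502.
Since Q_C/Q_H = T_C/T_H and Q_H = W/η, Q_C = W·T_C/(T_H − T_C) = 1750 × 314.15/1782.85 = 308.4 J.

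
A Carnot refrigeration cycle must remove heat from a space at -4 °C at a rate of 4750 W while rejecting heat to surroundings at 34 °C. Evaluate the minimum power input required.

Ẇ_in ≈ 671 W

T_H = 34 °C → 34 + 273.15 = 307.15 K.
T_C = -4 °C → -4 + 273.15 = 269.15 K.
Carnot COP: COP_R = T_C/(T_H − T_C) = 269.15/38.00 = 7.0829.
W = Q_C/COP_R = 4750/7.0829 = 671 W.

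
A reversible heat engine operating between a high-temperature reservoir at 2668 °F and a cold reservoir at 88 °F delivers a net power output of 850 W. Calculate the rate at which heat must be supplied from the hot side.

T_H = 2668 °F → (2668 − 32) × 5/9 = 1464.44 °C = 1737.59 K.
T_C = 88 °F → (88 − 32) × 5/9 = 31.11 °C = 304.26 K.
η_rev = 1 − T_C/T_H = 1 − 304.26/1737.59 = 0.8249.
Q_H = W/η = 850/0.8249 = 1030 W.

Q̇_H ≈ 1030 W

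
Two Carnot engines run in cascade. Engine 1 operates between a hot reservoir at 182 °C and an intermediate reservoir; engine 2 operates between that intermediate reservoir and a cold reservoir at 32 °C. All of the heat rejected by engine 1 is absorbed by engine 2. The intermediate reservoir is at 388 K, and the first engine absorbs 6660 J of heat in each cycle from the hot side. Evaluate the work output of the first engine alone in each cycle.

T_H = 182 °C → 182 + 273.15 = 455.15 K.
T_C = 32 °C → 32 + 273.15 = 305.15 K.
First-stage efficiency η₁ = 1 − T_m/T_H = 1 − 388.00/455.15 = 0.1475.
W₁ = η₁·Q_H = 0.1475 × 6660 = 983 J.

W₁ ≈ 983 J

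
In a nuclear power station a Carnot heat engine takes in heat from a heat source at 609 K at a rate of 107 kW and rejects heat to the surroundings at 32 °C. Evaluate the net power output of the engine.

T_C = 32 °C → 32 + 273.15 = 305.15 K.
The Carnot efficiency is η = 1 − T_C/T_H = 1 − 305.15/609.00 = 0.4989.
W = η·Q_H = 0.4989 × 107 = 53.4 kW.

Ẇ ≈ 53.4 kW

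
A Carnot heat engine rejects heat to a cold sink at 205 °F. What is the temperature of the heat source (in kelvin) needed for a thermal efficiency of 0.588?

T_C = 205 °F → (205 − 32) × 5/9 = 96.11 °C = 369.26 K.
From η = 1 − T_C/T_H, solving for T_H gives T_H = T_C/(1 − η) = 369.26/(1 − 0.588) = 896 K.

T_H ≈ 896 K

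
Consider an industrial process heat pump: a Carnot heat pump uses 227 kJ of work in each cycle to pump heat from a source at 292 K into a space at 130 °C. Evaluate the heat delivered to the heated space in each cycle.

T_H = 130 °C → 130 + 273.15 = 403.15 K.
COP_HP = T_H/(T_H − T_C) = 403.15/111.15 = 3.6271.
Q_H = COP_HP · W = 3.6271 × 227 = 823 kJ.

Q_H ≈ 823 kJ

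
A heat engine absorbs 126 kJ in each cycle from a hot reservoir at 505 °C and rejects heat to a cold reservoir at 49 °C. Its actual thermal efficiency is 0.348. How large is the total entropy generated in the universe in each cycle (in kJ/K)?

ΔS_univ ≈ 0.0931 kJ/K

T_H = 505 °C → 505 + 273.15 = 778.15 K.
T_C = 49 °C → 49 + 273.15 = 322.15 K.
W = η·Q_H = 0.348 × 126 = 43.85 kJ, so Q_C = Q_H − W = 82.15 kJ.
Entropy balance on the reservoirs: −Q_H/T_H = -0.1619 kJ/K, +Q_C/T_C = 0.2550 kJ/K.
ΔS_univ = −Q_H/T_H + Q_C/T_C = 0.0931 kJ/K (> 0, since η = 0.348 < η_Carnot = 0.586).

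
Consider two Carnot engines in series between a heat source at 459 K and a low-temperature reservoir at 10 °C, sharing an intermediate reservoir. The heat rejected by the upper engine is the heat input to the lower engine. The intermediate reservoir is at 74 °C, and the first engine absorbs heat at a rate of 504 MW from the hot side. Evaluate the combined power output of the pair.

Ẇ_total ≈ 193 MW

T_C = 10 °C → 10 + 273.15 = 283.15 K.
Two reversible stages in series are equivalent to a single Carnot engine between T_H and T_C, so η_total = 1 − T_C/T_H = 1 − 283.15/459.00 = 0.3831.
W_total = η_total · Q_H = 0.3831 × 504 = 193 MW.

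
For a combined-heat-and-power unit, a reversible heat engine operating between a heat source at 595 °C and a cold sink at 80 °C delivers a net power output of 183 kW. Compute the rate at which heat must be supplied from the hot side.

Q̇_H ≈ 308.5 kW

T_H = 595 °C → 595 + 273.15 = 868.15 K.
T_C = 80 °C → 80 + 273.15 = 353.15 K.
The Carnot efficiency is η = 1 − T_C/T_H = 1 − 353.15/868.15 = 0.5932.
Q_H = W/η = 183/0.5932 = 308.5 kW.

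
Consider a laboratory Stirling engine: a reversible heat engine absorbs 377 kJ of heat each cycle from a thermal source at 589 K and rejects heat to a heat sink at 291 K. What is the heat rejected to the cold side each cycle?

Q_C ≈ 186 kJ

Since the cycle is reversible, η = 1 − T_C/T_H = 1 − 291.00/589.00 = 0.5059.
For a reversible cycle Q_C/Q_H = T_C/T_H, so Q_C = 377 × 291.00/589.00 = 186 kJ.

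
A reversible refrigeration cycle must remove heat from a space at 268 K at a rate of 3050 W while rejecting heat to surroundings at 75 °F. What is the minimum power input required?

Ẇ_in ≈ 330.5 W

T_H = 75 °F → (75 − 32) × 5/9 = 23.89 °C = 297.04 K.
For a reversible refrigerator, COP_R = T_C/(T_H − T_C) = 268.00/29.04 = 9.2290.
W = Q_C/COP_R = 3050/9.2290 = 330.5 W.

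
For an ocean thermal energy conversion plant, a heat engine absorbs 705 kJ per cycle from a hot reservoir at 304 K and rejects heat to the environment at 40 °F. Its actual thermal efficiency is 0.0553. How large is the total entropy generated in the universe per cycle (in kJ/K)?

ΔS_univ ≈ 0.0802 kJ/K

T_C = 40 °F → (40 − 32) × 5/9 = 4.44 °C = 277.59 K.
W = η·Q_H = 0.0553 × 705 = 38.99 kJ, so Q_C = Q_H − W = 666.0 kJ.
The hot reservoir loses entropy Q_H/T_H = 705/304.00 = 2.319 kJ/K; the cold reservoir gains Q_C/T_C = 666.0/277.59 = 2.399 kJ/K.
ΔS_univ = −Q_H/T_H + Q_C/T_C = 0.0802 kJ/K (> 0, since η = 0.0553 < η_Carnot = 0.087).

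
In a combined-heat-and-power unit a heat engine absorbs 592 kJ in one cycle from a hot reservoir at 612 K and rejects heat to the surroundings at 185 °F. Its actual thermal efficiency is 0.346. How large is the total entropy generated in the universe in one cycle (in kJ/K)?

ΔS_univ ≈ 0.114 kJ/K

T_C = 185 °F → (185 − 32) × 5/9 = 85.00 °C = 358.15 K.
W = η·Q_H = 0.346 × 592 = 204.8 kJ, so Q_C = Q_H − W = 387.2 kJ.
Entropy balance on the reservoirs: −Q_H/T_H = -0.9673 kJ/K, +Q_C/T_C = 1.081 kJ/K.
ΔS_univ = −Q_H/T_H + Q_C/T_C = 0.114 kJ/K (> 0, since η = 0.346 < η_Carnot = 0.415).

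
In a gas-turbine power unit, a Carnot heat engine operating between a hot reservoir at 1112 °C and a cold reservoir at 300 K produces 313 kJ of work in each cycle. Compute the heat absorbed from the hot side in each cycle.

T_H = 1112 °C → 1112 + 273.15 = 1385.15 K.
For a reversible engine, η = 1 − T_C/T_H = 1 − 300.00/1385.15 = 0.7834.
Q_H = W/η = 313/0.7834 = 400 kJ.

Q_H ≈ 400 kJ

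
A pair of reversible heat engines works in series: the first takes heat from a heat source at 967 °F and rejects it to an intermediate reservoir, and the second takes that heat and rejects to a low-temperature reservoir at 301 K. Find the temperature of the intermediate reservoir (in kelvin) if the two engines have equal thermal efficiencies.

T_H = 967 °F → (967 − 32) × 5/9 = 519.44 °C = 792.59 K.
Equal efficiencies require 1 − T_m/T_H = 1 − T_C/T_m, i.e. T_m/T_H = T_C/T_m, so T_m = √(T_H·T_C) = √(792.59 × 301.00) = 488.4 K.

T_m ≈ 488.4 K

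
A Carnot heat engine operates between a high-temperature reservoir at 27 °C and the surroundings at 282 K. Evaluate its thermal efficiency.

η ≈ 0.06047

T_H = 27 °C → 27 + 273.15 = 300.15 K.
η_rev = 1 − T_C/T_H = 1 − 282.00/300.15 = 0.06047.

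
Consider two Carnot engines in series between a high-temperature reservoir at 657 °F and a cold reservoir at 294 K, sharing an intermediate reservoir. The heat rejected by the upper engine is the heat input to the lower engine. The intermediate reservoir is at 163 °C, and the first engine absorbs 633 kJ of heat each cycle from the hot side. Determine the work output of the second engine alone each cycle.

T_H = 657 °F → (657 − 32) × 5/9 = 347.22 °C = 620.37 K.
T_m = 163 °C → 163 + 273.15 = 436.15 K.
Heat entering the second stage: Q_m = Q_H·(T_m/T_H) = 633 × 436.15/620.37 = 445 kJ.
Second-stage efficiency η₂ = 1 − T_C/T_m = 1 − 294.00/436.15 = 0.3259, so W₂ = η₂·Q_m = 145 kJ.

W₂ ≈ 145 kJ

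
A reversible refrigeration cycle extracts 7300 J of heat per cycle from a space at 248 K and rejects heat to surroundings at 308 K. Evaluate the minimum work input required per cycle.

W_in ≈ 1766 J

The reversible coefficient of performance is COP_R = T_C/(T_H − T_C) = 248.00/60.00 = 4.1333.
W = Q_C/COP_R = 7300/4.1333 = 1766 J.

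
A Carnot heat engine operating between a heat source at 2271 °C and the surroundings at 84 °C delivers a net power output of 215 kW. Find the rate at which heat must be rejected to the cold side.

T_H = 2271 °C → 2271 + 273.15 = 2544.15 K.
T_C = 84 °C → 84 + 273.15 = 357.15 K.
Since the cycle is reversible, η = 1 − T_C/T_H = 1 − 357.15/2544.15 = 0.8596.
Since Q_C/Q_H = T_C/T_H and Q_H = W/η, Q_C = W·T_C/(T_H − T_C) = 215 × 357.15/2187.00 = 35.1 kW.

Q̇_C ≈ 35.1 kW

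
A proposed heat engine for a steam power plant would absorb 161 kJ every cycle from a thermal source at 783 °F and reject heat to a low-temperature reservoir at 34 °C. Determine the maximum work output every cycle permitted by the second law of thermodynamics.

T_H = 783 °F → (783 − 32) × 5/9 = 417.22 °C = 690.37 K.
T_C = 34 °C → 34 + 273.15 = 307.15 K.
The upper bound on efficiency is η_max = 1 − T_C/T_H = 1 − 307.15/690.37 = 0.5551.
W_max = η_max · Q_H = 0.5551 × 161 = 89.4 kJ.

W_max ≈ 89.4 kJ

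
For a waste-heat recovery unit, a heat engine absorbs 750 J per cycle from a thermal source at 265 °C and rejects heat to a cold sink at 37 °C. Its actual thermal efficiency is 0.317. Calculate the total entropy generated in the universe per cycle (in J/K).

ΔS_univ ≈ 0.258 J/K

T_H = 265 °C → 265 + 273.15 = 538.15 K.
T_C = 37 °C → 37 + 273.15 = 310.15 K.
W = η·Q_H = 0.317 × 750 = 237.8 J, so Q_C = Q_H − W = 512.2 J.
The hot reservoir loses entropy Q_H/T_H = 750/538.15 = 1.394 J/K; the cold reservoir gains Q_C/T_C = 512.2/310.15 = 1.652 J/K.
ΔS_univ = −Q_H/T_H + Q_C/T_C = 0.258 J/K (> 0, since η = 0.317 < η_Carnot = 0.424).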